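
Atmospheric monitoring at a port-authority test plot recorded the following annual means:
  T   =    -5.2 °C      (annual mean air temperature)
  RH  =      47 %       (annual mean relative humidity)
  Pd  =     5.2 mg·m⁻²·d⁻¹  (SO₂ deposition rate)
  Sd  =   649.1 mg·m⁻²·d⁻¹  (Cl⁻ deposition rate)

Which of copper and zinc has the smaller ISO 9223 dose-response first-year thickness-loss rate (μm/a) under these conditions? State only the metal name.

copper

copper: T≤10 °C ⇒ hinge +0.126·(-5.2−10) = -1.9152
  sulphur-dioxide contribution → 0.01919 μm/a
  chloride contribution → 0.2479 μm/a
  ⇒ r_corr(copper) = 0.2671 μm/a
zinc: temperature factor f = +0.038·(-15.2) = -0.5776
  sulphur-dioxide contribution → 0.1299 μm/a
  chloride contribution → 0.6567 μm/a
  ⇒ r_corr(zinc) = 0.7867 μm/a
Ordering by μm/a: zinc (0.787) > copper (0.267)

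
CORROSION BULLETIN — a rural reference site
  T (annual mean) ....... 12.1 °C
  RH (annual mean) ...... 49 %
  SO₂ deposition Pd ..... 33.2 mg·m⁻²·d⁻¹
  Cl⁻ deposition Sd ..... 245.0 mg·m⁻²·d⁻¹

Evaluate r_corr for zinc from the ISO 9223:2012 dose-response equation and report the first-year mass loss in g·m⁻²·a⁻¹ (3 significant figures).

zinc: f(T) = -0.071·(T−10) [T>10 °C] = -0.1491
  sulphur-dioxide contribution → 0.4944 μm/a
  chloride contribution → 1.666 μm/a
  ⇒ r_corr(zinc) = 2.161 μm/a
Convert to mass loss: 2.161 μm/a × 7.14 g/cm³ = 15.43 g·m⁻²·a⁻¹

r_corr = 15.4 g·m⁻²·a⁻¹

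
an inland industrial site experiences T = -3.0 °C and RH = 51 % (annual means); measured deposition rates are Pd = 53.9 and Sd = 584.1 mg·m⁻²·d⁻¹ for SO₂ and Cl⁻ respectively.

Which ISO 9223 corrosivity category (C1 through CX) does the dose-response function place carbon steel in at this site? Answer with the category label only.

carbon steel: f(T) = +0.150·(T−10) [T≤10 °C] = -1.9500
  sulphur-dioxide contribution → 5.553 μm/a
  chloride contribution → 25.27 μm/a
  total first-year rate 30.82 μm/a
Category bounds: 25…50 μm/a bracket r_corr ⇒ C3

C3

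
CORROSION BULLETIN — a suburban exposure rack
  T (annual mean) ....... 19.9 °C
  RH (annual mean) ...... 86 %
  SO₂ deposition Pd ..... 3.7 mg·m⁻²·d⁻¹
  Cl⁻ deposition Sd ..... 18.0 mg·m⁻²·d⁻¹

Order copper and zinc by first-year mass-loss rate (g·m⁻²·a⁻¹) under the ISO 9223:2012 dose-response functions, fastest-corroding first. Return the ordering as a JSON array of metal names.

["copper", "zinc"]

copper: temperature factor f = -0.080·(9.9) = -0.7920
  Pd branch = 0.0053·Pd^0.26·e^(0.059·RH+f) = 0.5391 μm/a
  Cl⁻ term: 0.01025·18.0^0.27·exp(0.036·86+0.049·19.9) = 1.311
  r_corr = 0.5391 + 1.311 = 1.85 μm/a
  mass loss = 1.85 μm/a × 8.96 g/cm³ = 16.58 g·m⁻²·a⁻¹
zinc: T>10 °C ⇒ hinge -0.071·(19.9−10) = -0.7029
  Pd branch = 0.0129·Pd^0.44·e^(0.046·RH+f) = 0.5935 μm/a
  Sd branch = 0.0175·Sd^0.57·e^(0.008·RH+0.085·T) = 0.9816 μm/a
  sum: 0.5935 + 0.9816 → r_corr = 1.575 μm/a
  mass loss = 1.575 μm/a × 7.14 g/cm³ = 11.25 g·m⁻²·a⁻¹
Ordering by g·m⁻²·a⁻¹: copper (16.6) > zinc (11.2)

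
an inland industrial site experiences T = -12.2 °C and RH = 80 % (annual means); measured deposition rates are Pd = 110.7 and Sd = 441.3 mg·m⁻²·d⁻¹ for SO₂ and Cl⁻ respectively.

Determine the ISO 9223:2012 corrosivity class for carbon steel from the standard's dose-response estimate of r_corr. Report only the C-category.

C3

carbon steel: temperature factor f = +0.150·(-22.2) = -3.3300
  SO₂ term: 1.77·110.7^0.52·exp(0.02·80-3.3300) = 3.627
  Sd branch = 0.102·Sd^0.62·e^(0.033·RH+0.04·T) = 38.28 μm/a
  r_corr = 3.627 + 38.28 = 41.9 μm/a
Category bounds: 25…50 μm/a bracket r_corr ⇒ C3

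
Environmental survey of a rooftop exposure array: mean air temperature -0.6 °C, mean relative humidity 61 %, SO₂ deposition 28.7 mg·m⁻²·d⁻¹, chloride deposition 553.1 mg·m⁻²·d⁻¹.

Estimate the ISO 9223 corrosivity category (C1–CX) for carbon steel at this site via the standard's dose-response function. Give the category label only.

carbon steel: f(T) = +0.150·(T−10) [T≤10 °C] = -1.5900
  SO₂ term: 1.77·28.7^0.52·exp(0.02·61-1.5900) = 7.005
  Sd branch = 0.102·Sd^0.62·e^(0.033·RH+0.04·T) = 37.41 μm/a
  sum: 7.005 + 37.41 → r_corr = 44.41 μm/a
Category bounds: 25…50 μm/a bracket r_corr ⇒ C3

C3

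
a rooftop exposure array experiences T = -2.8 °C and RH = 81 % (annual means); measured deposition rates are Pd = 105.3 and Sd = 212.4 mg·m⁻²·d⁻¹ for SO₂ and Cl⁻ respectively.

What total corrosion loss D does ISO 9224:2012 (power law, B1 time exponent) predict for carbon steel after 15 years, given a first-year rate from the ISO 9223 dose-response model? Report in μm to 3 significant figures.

carbon steel: f(T) = +0.150·(T−10) [T≤10 °C] = -1.9200
  Pd branch = 1.77·Pd^0.52·e^(0.02·RH+f) = 14.77 μm/a
  Cl⁻ term: 0.102·212.4^0.62·exp(0.033·81+0.04·-2.8) = 36.62
  sum: 14.77 + 36.62 → r_corr = 51.38 μm/a
Long-term exponent b (ISO 9224 Table 2, B1) = 0.523
  D(15) = 51.38 × 15^0.523 = 51.38 × 4.122 = 211.8 μm

D(15) = 212 μm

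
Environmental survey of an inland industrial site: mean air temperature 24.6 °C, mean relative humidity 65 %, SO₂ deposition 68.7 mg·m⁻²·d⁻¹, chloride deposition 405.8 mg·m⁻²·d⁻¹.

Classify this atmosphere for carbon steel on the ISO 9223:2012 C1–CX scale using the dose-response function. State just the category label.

carbon steel: f(T) = -0.054·(T−10) [T>10 °C] = -0.7884
  Pd branch = 1.77·Pd^0.52·e^(0.02·RH+f) = 26.63 μm/a
  Sd branch = 0.102·Sd^0.62·e^(0.033·RH+0.04·T) = 96.53 μm/a
  sum: 26.63 + 96.53 → r_corr = 123.2 μm/a
123 μm/a falls in (80, 200] for carbon steel → category C5

C5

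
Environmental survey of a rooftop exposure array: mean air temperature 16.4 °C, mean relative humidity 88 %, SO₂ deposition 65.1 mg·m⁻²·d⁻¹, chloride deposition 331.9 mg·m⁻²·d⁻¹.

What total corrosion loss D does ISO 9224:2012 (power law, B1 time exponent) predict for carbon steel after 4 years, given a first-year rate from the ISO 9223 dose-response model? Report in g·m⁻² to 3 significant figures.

D(4) = 3.16e+03 g·m⁻²

carbon steel: f(T) = -0.054·(T−10) [T>10 °C] = -0.3456
  SO₂ term: 1.77·65.1^0.52·exp(0.02·88-0.3456) = 63.87
  Cl⁻ term: 0.102·331.9^0.62·exp(0.033·88+0.04·16.4) = 131.1
  sum: 63.87 + 131.1 → r_corr = 195 μm/a
Long-term exponent b (ISO 9224 Table 2, B1) = 0.523
  D(4) = 195 × 4^0.523 = 195 × 2.065 = 402.6 μm
  Mass loss = 402.6 μm × 7.85 g/cm³ = 3161 g·m⁻²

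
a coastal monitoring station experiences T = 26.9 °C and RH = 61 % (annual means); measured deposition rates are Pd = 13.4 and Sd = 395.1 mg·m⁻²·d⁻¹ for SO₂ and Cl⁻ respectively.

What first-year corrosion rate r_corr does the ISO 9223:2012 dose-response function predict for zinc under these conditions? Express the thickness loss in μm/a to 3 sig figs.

zinc: T>10 °C ⇒ hinge -0.071·(26.9−10) = -1.1999
  Pd branch = 0.0129·Pd^0.44·e^(0.046·RH+f) = 0.2014 μm/a
  Cl⁻ term: 0.0175·395.1^0.57·exp(0.008·61+0.085·26.9) = 8.474
  sum: 0.2014 + 8.474 → r_corr = 8.676 μm/a

r_corr = 8.68 μm/a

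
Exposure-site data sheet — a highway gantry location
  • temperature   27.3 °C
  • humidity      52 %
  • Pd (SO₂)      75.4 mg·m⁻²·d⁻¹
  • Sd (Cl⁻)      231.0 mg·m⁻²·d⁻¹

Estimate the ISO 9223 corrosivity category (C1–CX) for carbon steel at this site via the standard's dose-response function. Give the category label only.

C4

carbon steel: f(T) = -0.054·(T−10) [T>10 °C] = -0.9342
  sulphur-dioxide contribution → 18.63 μm/a
  chloride contribution → 49.38 μm/a
  ⇒ r_corr(carbon steel) = 68.01 μm/a
ISO 9223 Table 2 (carbon steel): 50 < 68 ≤ 80 μm/a ⇒ C4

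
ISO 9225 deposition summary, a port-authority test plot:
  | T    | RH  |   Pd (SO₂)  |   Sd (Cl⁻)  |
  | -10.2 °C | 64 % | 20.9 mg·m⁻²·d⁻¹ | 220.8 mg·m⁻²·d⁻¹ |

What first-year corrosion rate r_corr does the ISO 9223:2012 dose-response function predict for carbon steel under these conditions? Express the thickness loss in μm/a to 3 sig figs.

carbon steel: temperature factor f = +0.150·(-20.2) = -3.0300
  sulphur-dioxide contribution → 1.494 μm/a
  chloride contribution → 15.92 μm/a
  total first-year rate 17.41 μm/a

r_corr = 17.4 μm/a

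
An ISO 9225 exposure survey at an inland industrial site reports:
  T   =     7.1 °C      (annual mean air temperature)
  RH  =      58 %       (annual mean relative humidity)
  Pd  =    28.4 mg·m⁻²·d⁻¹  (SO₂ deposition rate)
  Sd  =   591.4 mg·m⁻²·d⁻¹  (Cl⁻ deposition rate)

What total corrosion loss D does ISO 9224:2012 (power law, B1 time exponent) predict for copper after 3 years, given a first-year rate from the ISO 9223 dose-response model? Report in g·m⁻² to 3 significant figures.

copper: temperature factor f = +0.126·(-2.9) = -0.3654
  Pd branch = 0.0053·Pd^0.26·e^(0.059·RH+f) = 0.2689 μm/a
  Sd branch = 0.01025·Sd^0.27·e^(0.036·RH+0.049·T) = 0.6562 μm/a
  r_corr = 0.2689 + 0.6562 = 0.9251 μm/a
Long-term exponent b (ISO 9224 Table 2, B1) = 0.667
  D(3) = 0.9251 × 3^0.667 = 0.9251 × 2.081 = 1.925 μm
  Mass loss = 1.925 μm × 8.96 g/cm³ = 17.25 g·m⁻²

D(3) = 17.2 g·m⁻²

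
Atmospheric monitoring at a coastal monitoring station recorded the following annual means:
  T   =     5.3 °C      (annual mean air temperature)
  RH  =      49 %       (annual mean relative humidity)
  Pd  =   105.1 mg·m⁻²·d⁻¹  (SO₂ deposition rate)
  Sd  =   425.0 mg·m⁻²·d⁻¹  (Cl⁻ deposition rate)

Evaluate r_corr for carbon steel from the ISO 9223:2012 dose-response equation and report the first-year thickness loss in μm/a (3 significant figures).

r_corr = 53.3 μm/a

carbon steel: T≤10 °C ⇒ hinge +0.150·(5.3−10) = -0.7050
  Pd branch = 1.77·Pd^0.52·e^(0.02·RH+f) = 26.22 μm/a
  Sd branch = 0.102·Sd^0.62·e^(0.033·RH+0.04·T) = 27.07 μm/a
  sum: 26.22 + 27.07 → r_corr = 53.29 μm/a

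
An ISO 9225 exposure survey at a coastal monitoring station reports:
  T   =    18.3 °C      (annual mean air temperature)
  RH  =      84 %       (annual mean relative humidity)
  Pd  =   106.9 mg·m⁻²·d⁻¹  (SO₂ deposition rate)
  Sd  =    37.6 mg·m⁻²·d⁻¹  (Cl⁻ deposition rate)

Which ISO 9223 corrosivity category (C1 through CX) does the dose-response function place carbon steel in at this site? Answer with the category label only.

C5

carbon steel: temperature factor f = -0.054·(8.3) = -0.4482
  Pd branch = 1.77·Pd^0.52·e^(0.02·RH+f) = 68.87 μm/a
  Cl⁻ term: 0.102·37.6^0.62·exp(0.033·84+0.04·18.3) = 32.14
  r_corr = 68.87 + 32.14 = 101 μm/a
ISO 9223 Table 2 (carbon steel): 80 < 101 ≤ 200 μm/a ⇒ C5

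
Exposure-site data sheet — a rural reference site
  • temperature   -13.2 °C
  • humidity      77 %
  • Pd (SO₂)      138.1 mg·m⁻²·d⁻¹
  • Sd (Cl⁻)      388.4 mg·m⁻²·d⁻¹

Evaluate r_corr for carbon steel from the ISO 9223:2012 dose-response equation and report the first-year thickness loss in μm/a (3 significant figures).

r_corr = 34.1 μm/a

carbon steel: T≤10 °C ⇒ hinge +0.150·(-13.2−10) = -3.4800
  SO₂ term: 1.77·138.1^0.52·exp(0.02·77-3.4800) = 3.299
  Sd branch = 0.102·Sd^0.62·e^(0.033·RH+0.04·T) = 30.77 μm/a
  r_corr = 3.299 + 30.77 = 34.07 μm/a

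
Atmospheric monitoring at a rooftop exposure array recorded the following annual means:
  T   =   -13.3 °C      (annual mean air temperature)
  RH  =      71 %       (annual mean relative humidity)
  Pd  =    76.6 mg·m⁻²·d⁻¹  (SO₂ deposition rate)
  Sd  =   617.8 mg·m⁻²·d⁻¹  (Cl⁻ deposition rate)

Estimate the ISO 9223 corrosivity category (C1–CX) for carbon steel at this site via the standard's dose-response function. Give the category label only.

C3

carbon steel: f(T) = +0.150·(T−10) [T≤10 °C] = -3.4950
  SO₂ term: 1.77·76.6^0.52·exp(0.02·71-3.4950) = 2.121
  Cl⁻ term: 0.102·617.8^0.62·exp(0.033·71+0.04·-13.3) = 33.53
  sum: 2.121 + 33.53 → r_corr = 35.65 μm/a
ISO 9223 Table 2 (carbon steel): 25 < 35.7 ≤ 50 μm/a ⇒ C3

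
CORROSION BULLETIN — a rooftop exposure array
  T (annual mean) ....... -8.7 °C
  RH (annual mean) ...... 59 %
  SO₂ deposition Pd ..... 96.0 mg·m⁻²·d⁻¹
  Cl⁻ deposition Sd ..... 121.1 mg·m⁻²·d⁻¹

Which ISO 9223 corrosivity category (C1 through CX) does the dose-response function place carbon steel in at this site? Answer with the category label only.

C2

carbon steel: T≤10 °C ⇒ hinge +0.150·(-8.7−10) = -2.8050
  SO₂ term: 1.77·96.0^0.52·exp(0.02·59-2.8050) = 3.741
  Sd branch = 0.102·Sd^0.62·e^(0.033·RH+0.04·T) = 9.876 μm/a
  r_corr = 3.741 + 9.876 = 13.62 μm/a
13.6 μm/a falls in (1.3, 25] for carbon steel → category C2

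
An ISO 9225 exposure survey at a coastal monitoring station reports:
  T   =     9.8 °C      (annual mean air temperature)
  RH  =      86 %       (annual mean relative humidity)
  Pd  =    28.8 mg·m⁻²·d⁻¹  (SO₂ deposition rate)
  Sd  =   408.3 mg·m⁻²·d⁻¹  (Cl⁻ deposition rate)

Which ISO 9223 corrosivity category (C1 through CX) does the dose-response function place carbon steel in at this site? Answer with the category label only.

carbon steel: f(T) = +0.150·(T−10) [T≤10 °C] = -0.0300
  SO₂ term: 1.77·28.8^0.52·exp(0.02·86-0.0300) = 55.06
  Sd branch = 0.102·Sd^0.62·e^(0.033·RH+0.04·T) = 107.2 μm/a
  r_corr = 55.06 + 107.2 = 162.3 μm/a
162 μm/a falls in (80, 200] for carbon steel → category C5

C5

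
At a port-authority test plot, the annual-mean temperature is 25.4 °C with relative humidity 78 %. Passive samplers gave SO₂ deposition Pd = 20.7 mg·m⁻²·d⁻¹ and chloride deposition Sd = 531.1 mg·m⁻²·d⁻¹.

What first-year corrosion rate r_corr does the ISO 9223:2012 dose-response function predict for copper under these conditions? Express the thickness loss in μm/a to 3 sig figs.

r_corr = 3.55 μm/a

copper: f(T) = -0.080·(T−10) [T>10 °C] = -1.2320
  SO₂ term: 0.0053·20.7^0.26·exp(0.059·78-1.2320) = 0.3388
  Sd branch = 0.01025·Sd^0.27·e^(0.036·RH+0.049·T) = 3.21 μm/a
  r_corr = 0.3388 + 3.21 = 3.549 μm/a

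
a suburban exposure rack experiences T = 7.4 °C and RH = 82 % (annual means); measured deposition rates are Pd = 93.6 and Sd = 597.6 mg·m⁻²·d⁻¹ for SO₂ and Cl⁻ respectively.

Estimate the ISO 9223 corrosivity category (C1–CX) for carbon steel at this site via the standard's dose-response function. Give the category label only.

C5

carbon steel: T≤10 °C ⇒ hinge +0.150·(7.4−10) = -0.3900
  Pd branch = 1.77·Pd^0.52·e^(0.02·RH+f) = 65.45 μm/a
  Cl⁻ term: 0.102·597.6^0.62·exp(0.033·82+0.04·7.4) = 108.1
  sum: 65.45 + 108.1 → r_corr = 173.5 μm/a
Category bounds: 80…200 μm/a bracket r_corr ⇒ C5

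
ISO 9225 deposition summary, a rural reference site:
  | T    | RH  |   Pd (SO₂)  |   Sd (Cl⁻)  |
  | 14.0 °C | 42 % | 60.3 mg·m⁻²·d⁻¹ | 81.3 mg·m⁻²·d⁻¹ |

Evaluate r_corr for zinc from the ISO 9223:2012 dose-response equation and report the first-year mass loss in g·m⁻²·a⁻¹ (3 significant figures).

zinc: f(T) = -0.071·(T−10) [T>10 °C] = -0.2840
  sulphur-dioxide contribution → 0.407 μm/a
  chloride contribution → 0.9875 μm/a
  ⇒ r_corr(zinc) = 1.395 μm/a
Convert to mass loss: 1.395 μm/a × 7.14 g/cm³ = 9.957 g·m⁻²·a⁻¹

r_corr = 9.96 g·m⁻²·a⁻¹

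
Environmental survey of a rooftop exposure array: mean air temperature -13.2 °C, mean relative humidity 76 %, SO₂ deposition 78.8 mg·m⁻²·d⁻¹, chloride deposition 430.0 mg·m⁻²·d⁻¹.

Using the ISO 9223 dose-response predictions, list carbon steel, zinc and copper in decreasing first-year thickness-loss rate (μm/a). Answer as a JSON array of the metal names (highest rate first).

["carbon steel", "zinc", "copper"]

carbon steel: temperature factor f = +0.150·(-23.2) = -3.4800
  SO₂ term: 1.77·78.8^0.52·exp(0.02·76-3.4800) = 2.415
  Cl⁻ term: 0.102·430.0^0.62·exp(0.033·76+0.04·-13.2) = 31.71
  r_corr = 2.415 + 31.71 = 34.13 μm/a
zinc: T≤10 °C ⇒ hinge +0.038·(-13.2−10) = -0.8816
  SO₂ term: 0.0129·78.8^0.44·exp(0.046·76-0.8816) = 1.204
  Cl⁻ term: 0.0175·430.0^0.57·exp(0.008·76+0.085·-13.2) = 0.3318
  r_corr = 1.204 + 0.3318 = 1.535 μm/a
copper: f(T) = +0.126·(T−10) [T≤10 °C] = -2.9232
  Pd branch = 0.0053·Pd^0.26·e^(0.059·RH+f) = 0.07856 μm/a
  Cl⁻ term: 0.01025·430.0^0.27·exp(0.036·76+0.049·-13.2) = 0.4257
  sum: 0.07856 + 0.4257 → r_corr = 0.5042 μm/a
Ordering by μm/a: carbon steel (34.1) > zinc (1.54) > copper (0.504)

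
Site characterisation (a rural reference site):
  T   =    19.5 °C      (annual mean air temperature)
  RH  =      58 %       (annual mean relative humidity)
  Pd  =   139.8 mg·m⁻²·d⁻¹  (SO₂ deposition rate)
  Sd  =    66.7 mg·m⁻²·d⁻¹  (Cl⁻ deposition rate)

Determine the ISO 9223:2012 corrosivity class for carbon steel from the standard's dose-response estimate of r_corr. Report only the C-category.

carbon steel: f(T) = -0.054·(T−10) [T>10 °C] = -0.5130
  sulphur-dioxide contribution → 44.12 μm/a
  chloride contribution → 20.4 μm/a
  ⇒ r_corr(carbon steel) = 64.52 μm/a
Category bounds: 50…80 μm/a bracket r_corr ⇒ C4

C4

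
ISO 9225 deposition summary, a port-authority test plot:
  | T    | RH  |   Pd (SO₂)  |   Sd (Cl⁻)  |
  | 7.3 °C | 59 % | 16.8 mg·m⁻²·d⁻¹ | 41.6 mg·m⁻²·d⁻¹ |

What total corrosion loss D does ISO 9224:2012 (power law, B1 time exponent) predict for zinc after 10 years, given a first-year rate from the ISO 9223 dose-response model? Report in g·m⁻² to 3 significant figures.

D(10) = 48.5 g·m⁻²

zinc: temperature factor f = +0.038·(-2.7) = -0.1026
  SO₂ term: 0.0129·16.8^0.44·exp(0.046·59-0.1026) = 0.6079
  Sd branch = 0.0175·Sd^0.57·e^(0.008·RH+0.085·T) = 0.4369 μm/a
  r_corr = 0.6079 + 0.4369 = 1.045 μm/a
ISO 9224: D(t) = r_corr · t^b with b = 0.813 (zinc, B1)
  D(10) = 1.045 × 10^0.813 = 1.045 × 6.501 = 6.793 μm
  Mass loss = 6.793 μm × 7.14 g/cm³ = 48.5 g·m⁻²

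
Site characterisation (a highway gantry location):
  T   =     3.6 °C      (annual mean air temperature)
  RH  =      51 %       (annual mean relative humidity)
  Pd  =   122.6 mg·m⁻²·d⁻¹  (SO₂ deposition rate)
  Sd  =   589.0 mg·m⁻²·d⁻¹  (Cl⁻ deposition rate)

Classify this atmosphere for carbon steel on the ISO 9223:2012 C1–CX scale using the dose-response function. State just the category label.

C4

carbon steel: T≤10 °C ⇒ hinge +0.150·(3.6−10) = -0.9600
  sulphur-dioxide contribution → 22.91 μm/a
  chloride contribution → 33.08 μm/a
  total first-year rate 55.99 μm/a
56 μm/a falls in (50, 80] for carbon steel → category C4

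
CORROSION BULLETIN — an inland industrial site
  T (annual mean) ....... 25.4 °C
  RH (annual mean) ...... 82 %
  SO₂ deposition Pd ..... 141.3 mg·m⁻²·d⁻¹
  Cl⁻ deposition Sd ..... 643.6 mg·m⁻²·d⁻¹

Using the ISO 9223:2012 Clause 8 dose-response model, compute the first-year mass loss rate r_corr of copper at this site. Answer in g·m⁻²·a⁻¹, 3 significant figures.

r_corr = 41.3 g·m⁻²·a⁻¹

copper: temperature factor f = -0.080·(15.4) = -1.2320
  sulphur-dioxide contribution → 0.7069 μm/a
  chloride contribution → 3.905 μm/a
  ⇒ r_corr(copper) = 4.612 μm/a
Convert to mass loss: 4.612 μm/a × 8.96 g/cm³ = 41.32 g·m⁻²·a⁻¹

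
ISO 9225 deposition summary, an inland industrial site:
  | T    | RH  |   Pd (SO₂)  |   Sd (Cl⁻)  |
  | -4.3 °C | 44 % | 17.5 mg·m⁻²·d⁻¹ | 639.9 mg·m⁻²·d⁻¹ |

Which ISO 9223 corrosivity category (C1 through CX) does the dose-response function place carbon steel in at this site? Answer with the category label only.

carbon steel: temperature factor f = +0.150·(-14.3) = -2.1450
  sulphur-dioxide contribution → 2.213 μm/a
  chloride contribution → 20.15 μm/a
  total first-year rate 22.36 μm/a
ISO 9223 Table 2 (carbon steel): 1.3 < 22.4 ≤ 25 μm/a ⇒ C2

C2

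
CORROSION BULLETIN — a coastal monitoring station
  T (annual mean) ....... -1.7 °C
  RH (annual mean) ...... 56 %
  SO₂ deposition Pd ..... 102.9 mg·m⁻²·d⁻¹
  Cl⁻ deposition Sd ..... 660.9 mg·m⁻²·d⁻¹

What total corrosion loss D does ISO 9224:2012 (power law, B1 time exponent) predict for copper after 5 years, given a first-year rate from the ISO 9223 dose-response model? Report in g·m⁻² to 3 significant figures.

copper: T≤10 °C ⇒ hinge +0.126·(-1.7−10) = -1.4742
  sulphur-dioxide contribution → 0.1102 μm/a
  chloride contribution → 0.4088 μm/a
  ⇒ r_corr(copper) = 0.519 μm/a
Power-law: D(5) = r_corr · 5^0.667
  D(5) = 0.519 × 5^0.667 = 0.519 × 2.926 = 1.518 μm
  Mass loss = 1.518 μm × 8.96 g/cm³ = 13.6 g·m⁻²

D(5) = 13.6 g·m⁻²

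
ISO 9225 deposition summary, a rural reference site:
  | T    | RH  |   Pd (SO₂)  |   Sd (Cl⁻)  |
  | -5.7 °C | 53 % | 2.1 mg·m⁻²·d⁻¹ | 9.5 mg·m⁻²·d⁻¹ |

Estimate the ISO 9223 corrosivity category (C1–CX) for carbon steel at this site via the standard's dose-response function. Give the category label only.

C2

carbon steel: f(T) = +0.150·(T−10) [T≤10 °C] = -2.3550
  Pd branch = 1.77·Pd^0.52·e^(0.02·RH+f) = 0.713 μm/a
  Sd branch = 0.102·Sd^0.62·e^(0.033·RH+0.04·T) = 1.885 μm/a
  r_corr = 0.713 + 1.885 = 2.598 μm/a
2.6 μm/a falls in (1.3, 25] for carbon steel → category C2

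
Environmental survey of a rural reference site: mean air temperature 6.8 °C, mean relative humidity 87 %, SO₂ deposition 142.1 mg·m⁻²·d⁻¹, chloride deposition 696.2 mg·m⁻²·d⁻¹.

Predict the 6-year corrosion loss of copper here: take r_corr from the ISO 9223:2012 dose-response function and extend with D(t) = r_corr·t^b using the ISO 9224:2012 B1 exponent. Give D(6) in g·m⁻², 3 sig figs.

D(6) = 121 g·m⁻²

copper: T≤10 °C ⇒ hinge +0.126·(6.8−10) = -0.4032
  Pd branch = 0.0053·Pd^0.26·e^(0.059·RH+f) = 2.178 μm/a
  Cl⁻ term: 0.01025·696.2^0.27·exp(0.036·87+0.049·6.8) = 1.919
  r_corr = 2.178 + 1.919 = 4.098 μm/a
Power-law: D(6) = r_corr · 6^0.667
  D(6) = 4.098 × 6^0.667 = 4.098 × 3.304 = 13.54 μm
  Mass loss = 13.54 μm × 8.96 g/cm³ = 121.3 g·m⁻²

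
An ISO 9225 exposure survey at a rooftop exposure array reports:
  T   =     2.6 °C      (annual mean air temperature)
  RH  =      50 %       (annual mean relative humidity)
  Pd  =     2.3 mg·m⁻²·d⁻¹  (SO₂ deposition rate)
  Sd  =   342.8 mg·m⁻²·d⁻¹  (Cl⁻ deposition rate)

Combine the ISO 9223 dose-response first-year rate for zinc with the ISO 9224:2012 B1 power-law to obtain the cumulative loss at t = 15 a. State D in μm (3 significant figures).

D(15) = 9.47 μm

zinc: f(T) = +0.038·(T−10) [T≤10 °C] = -0.2812
  sulphur-dioxide contribution → 0.1401 μm/a
  chloride contribution → 0.9072 μm/a
  total first-year rate 1.047 μm/a
ISO 9224: D(t) = r_corr · t^b with b = 0.813 (zinc, B1)
  D(15) = 1.047 × 15^0.813 = 1.047 × 9.04 = 9.468 μm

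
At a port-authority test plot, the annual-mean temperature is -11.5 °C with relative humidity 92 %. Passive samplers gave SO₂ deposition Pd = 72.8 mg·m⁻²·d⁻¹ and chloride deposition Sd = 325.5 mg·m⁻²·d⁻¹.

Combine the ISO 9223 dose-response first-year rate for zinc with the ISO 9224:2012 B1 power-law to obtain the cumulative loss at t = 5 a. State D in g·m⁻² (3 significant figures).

zinc: f(T) = +0.038·(T−10) [T≤10 °C] = -0.8170
  SO₂ term: 0.0129·72.8^0.44·exp(0.046·92-0.8170) = 2.588
  Sd branch = 0.0175·Sd^0.57·e^(0.008·RH+0.085·T) = 0.3718 μm/a
  sum: 2.588 + 0.3718 → r_corr = 2.96 μm/a
Power-law: D(5) = r_corr · 5^0.813
  D(5) = 2.96 × 5^0.813 = 2.96 × 3.701 = 10.95 μm
  Mass loss = 10.95 μm × 7.14 g/cm³ = 78.22 g·m⁻²

D(5) = 78.2 g·m⁻²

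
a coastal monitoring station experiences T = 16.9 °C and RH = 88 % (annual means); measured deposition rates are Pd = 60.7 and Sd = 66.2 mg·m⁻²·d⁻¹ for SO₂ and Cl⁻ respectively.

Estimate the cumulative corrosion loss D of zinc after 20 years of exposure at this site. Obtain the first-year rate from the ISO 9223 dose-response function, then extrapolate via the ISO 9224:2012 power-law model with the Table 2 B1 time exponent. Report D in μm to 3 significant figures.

zinc: f(T) = -0.071·(T−10) [T>10 °C] = -0.4899
  SO₂ term: 0.0129·60.7^0.44·exp(0.046·88-0.4899) = 2.757
  Sd branch = 0.0175·Sd^0.57·e^(0.008·RH+0.085·T) = 1.624 μm/a
  sum: 2.757 + 1.624 → r_corr = 4.381 μm/a
Long-term exponent b (ISO 9224 Table 2, B1) = 0.813
  D(20) = 4.381 × 20^0.813 = 4.381 × 11.42 = 50.04 μm

D(20) = 50.0 μm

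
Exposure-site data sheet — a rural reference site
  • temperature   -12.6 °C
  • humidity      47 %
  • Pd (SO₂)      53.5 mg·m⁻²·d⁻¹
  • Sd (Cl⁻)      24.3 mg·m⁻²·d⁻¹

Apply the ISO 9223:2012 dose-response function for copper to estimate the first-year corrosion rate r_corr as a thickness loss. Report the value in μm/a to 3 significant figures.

copper: temperature factor f = +0.126·(-22.6) = -2.8476
  sulphur-dioxide contribution → 0.01384 μm/a
  chloride contribution → 0.07104 μm/a
  total first-year rate 0.08489 μm/a

r_corr = 0.0849 μm/a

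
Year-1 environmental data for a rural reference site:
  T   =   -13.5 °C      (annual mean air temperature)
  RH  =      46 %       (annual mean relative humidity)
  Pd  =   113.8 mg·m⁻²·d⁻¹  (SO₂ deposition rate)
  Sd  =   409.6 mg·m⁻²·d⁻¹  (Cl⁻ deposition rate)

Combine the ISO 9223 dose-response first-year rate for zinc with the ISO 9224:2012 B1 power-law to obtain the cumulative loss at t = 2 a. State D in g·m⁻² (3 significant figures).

D(2) = 7.52 g·m⁻²

zinc: T≤10 °C ⇒ hinge +0.038·(-13.5−10) = -0.8930
  sulphur-dioxide contribution → 0.3519 μm/a
  chloride contribution → 0.2475 μm/a
  total first-year rate 0.5994 μm/a
Power-law: D(2) = r_corr · 2^0.813
  D(2) = 0.5994 × 2^0.813 = 0.5994 × 1.757 = 1.053 μm
  Mass loss = 1.053 μm × 7.14 g/cm³ = 7.519 g·m⁻²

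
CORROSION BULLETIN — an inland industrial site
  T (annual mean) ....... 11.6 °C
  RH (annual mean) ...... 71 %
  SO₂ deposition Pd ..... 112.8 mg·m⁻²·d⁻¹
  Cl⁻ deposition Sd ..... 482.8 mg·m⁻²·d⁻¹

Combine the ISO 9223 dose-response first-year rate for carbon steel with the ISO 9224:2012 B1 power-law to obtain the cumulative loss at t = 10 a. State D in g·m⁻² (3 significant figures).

carbon steel: T>10 °C ⇒ hinge -0.054·(11.6−10) = -0.0864
  SO₂ term: 1.77·112.8^0.52·exp(0.02·71-0.0864) = 78.41
  Cl⁻ term: 0.102·482.8^0.62·exp(0.033·71+0.04·11.6) = 77.91
  sum: 78.41 + 77.91 → r_corr = 156.3 μm/a
Power-law: D(10) = r_corr · 10^0.523
  D(10) = 156.3 × 10^0.523 = 156.3 × 3.334 = 521.2 μm
  Mass loss = 521.2 μm × 7.85 g/cm³ = 4091 g·m⁻²

D(10) = 4.09e+03 g·m⁻²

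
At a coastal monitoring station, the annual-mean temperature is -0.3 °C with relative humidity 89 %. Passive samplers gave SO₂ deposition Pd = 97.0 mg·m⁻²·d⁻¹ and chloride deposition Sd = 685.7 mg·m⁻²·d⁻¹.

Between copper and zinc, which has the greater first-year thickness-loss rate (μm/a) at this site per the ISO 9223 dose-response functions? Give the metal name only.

zinc

copper: f(T) = +0.126·(T−10) [T≤10 °C] = -1.2978
  sulphur-dioxide contribution → 0.9072 μm/a
  chloride contribution → 1.451 μm/a
  total first-year rate 2.358 μm/a
zinc: T≤10 °C ⇒ hinge +0.038·(-0.3−10) = -0.3914
  sulphur-dioxide contribution → 3.916 μm/a
  chloride contribution → 1.438 μm/a
  total first-year rate 5.354 μm/a
Ordering by μm/a: zinc (5.35) > copper (2.36)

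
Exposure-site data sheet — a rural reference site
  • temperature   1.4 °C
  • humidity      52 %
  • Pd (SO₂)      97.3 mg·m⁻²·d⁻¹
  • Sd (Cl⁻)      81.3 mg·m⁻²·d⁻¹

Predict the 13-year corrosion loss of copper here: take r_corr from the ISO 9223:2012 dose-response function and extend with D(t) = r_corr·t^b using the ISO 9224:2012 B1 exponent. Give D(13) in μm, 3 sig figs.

copper: f(T) = +0.126·(T−10) [T≤10 °C] = -1.0836
  SO₂ term: 0.0053·97.3^0.26·exp(0.059·52-1.0836) = 0.1268
  Sd branch = 0.01025·Sd^0.27·e^(0.036·RH+0.049·T) = 0.234 μm/a
  r_corr = 0.1268 + 0.234 = 0.3608 μm/a
Power-law: D(13) = r_corr · 13^0.667
  D(13) = 0.3608 × 13^0.667 = 0.3608 × 5.534 = 1.996 μm

D(13) = 2.00 μm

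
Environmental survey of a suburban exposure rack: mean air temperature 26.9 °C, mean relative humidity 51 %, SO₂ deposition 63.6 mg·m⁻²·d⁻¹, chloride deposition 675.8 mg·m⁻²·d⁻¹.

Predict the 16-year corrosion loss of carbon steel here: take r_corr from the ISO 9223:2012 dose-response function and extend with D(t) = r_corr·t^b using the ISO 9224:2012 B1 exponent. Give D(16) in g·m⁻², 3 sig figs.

carbon steel: T>10 °C ⇒ hinge -0.054·(26.9−10) = -0.9126
  sulphur-dioxide contribution → 17.08 μm/a
  chloride contribution → 91.48 μm/a
  total first-year rate 108.6 μm/a
ISO 9224: D(t) = r_corr · t^b with b = 0.523 (carbon steel, B1)
  D(16) = 108.6 × 16^0.523 = 108.6 × 4.263 = 462.8 μm
  Mass loss = 462.8 μm × 7.85 g/cm³ = 3633 g·m⁻²

D(16) = 3.63e+03 g·m⁻²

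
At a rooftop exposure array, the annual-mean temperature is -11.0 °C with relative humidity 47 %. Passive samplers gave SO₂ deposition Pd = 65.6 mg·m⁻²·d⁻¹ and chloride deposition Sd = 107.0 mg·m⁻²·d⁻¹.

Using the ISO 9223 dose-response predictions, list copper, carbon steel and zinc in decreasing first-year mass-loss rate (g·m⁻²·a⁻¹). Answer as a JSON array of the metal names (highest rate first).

copper: T≤10 °C ⇒ hinge +0.126·(-11.0−10) = -2.6460
  SO₂ term: 0.0053·65.6^0.26·exp(0.059·47-2.6460) = 0.01786
  Sd branch = 0.01025·Sd^0.27·e^(0.036·RH+0.049·T) = 0.1147 μm/a
  sum: 0.01786 + 0.1147 → r_corr = 0.1325 μm/a
  mass loss = 0.1325 μm/a × 8.96 g/cm³ = 1.187 g·m⁻²·a⁻¹
carbon steel: f(T) = +0.150·(T−10) [T≤10 °C] = -3.1500
  SO₂ term: 1.77·65.6^0.52·exp(0.02·47-3.1500) = 1.71
  Cl⁻ term: 0.102·107.0^0.62·exp(0.033·47+0.04·-11.0) = 5.615
  r_corr = 1.71 + 5.615 = 7.325 μm/a
  mass loss = 7.325 μm/a × 7.85 g/cm³ = 57.5 g·m⁻²·a⁻¹
zinc: T≤10 °C ⇒ hinge +0.038·(-11.0−10) = -0.7980
  SO₂ term: 0.0129·65.6^0.44·exp(0.046·47-0.7980) = 0.318
  Cl⁻ term: 0.0175·107.0^0.57·exp(0.008·47+0.085·-11.0) = 0.1436
  sum: 0.318 + 0.1436 → r_corr = 0.4615 μm/a
  mass loss = 0.4615 μm/a × 7.14 g/cm³ = 3.295 g·m⁻²·a⁻¹
Ordering by g·m⁻²·a⁻¹: carbon steel (57.5) > zinc (3.3) > copper (1.19)

["carbon steel", "zinc", "copper"]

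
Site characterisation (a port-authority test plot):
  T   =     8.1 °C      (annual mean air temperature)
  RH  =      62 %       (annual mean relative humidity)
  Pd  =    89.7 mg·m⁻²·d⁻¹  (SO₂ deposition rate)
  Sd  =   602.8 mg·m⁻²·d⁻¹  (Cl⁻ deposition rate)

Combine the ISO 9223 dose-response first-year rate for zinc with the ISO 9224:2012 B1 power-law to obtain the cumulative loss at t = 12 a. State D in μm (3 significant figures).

zinc: temperature factor f = +0.038·(-1.9) = -0.0722
  Pd branch = 0.0129·Pd^0.44·e^(0.046·RH+f) = 1.503 μm/a
  Cl⁻ term: 0.0175·602.8^0.57·exp(0.008·62+0.085·8.1) = 2.199
  r_corr = 1.503 + 2.199 = 3.702 μm/a
Power-law: D(12) = r_corr · 12^0.813
  D(12) = 3.702 × 12^0.813 = 3.702 × 7.54 = 27.91 μm

D(12) = 27.9 μm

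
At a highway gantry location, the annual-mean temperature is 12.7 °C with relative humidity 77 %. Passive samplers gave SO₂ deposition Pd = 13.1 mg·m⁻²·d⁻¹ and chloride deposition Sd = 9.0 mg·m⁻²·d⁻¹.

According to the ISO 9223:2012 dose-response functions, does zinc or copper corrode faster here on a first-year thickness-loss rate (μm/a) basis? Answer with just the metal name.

zinc: temperature factor f = -0.071·(2.7) = -0.1917
  Pd branch = 0.0129·Pd^0.44·e^(0.046·RH+f) = 1.141 μm/a
  Cl⁻ term: 0.0175·9.0^0.57·exp(0.008·77+0.085·12.7) = 0.3337
  sum: 1.141 + 0.3337 → r_corr = 1.474 μm/a
copper: temperature factor f = -0.080·(2.7) = -0.2160
  SO₂ term: 0.0053·13.1^0.26·exp(0.059·77-0.2160) = 0.7834
  Cl⁻ term: 0.01025·9.0^0.27·exp(0.036·77+0.049·12.7) = 0.5527
  sum: 0.7834 + 0.5527 → r_corr = 1.336 μm/a
Ordering by μm/a: zinc (1.47) > copper (1.34)

zinc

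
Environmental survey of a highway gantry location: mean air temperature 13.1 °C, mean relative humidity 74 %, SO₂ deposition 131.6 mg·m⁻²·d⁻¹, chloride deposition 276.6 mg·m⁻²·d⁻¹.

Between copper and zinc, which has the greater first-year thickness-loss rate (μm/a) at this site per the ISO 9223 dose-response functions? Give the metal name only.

zinc

copper: f(T) = -0.080·(T−10) [T>10 °C] = -0.2480
  sulphur-dioxide contribution → 1.158 μm/a
  chloride contribution → 1.276 μm/a
  total first-year rate 2.434 μm/a
zinc: f(T) = -0.071·(T−10) [T>10 °C] = -0.2201
  sulphur-dioxide contribution → 2.666 μm/a
  chloride contribution → 2.375 μm/a
  total first-year rate 5.04 μm/a
Ordering by μm/a: zinc (5.04) > copper (2.43)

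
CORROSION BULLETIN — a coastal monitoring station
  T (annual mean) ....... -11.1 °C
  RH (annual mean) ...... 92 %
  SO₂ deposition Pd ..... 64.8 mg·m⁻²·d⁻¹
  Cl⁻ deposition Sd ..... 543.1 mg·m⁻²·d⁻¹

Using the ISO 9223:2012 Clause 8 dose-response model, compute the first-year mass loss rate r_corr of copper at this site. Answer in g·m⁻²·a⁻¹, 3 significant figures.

copper: T≤10 °C ⇒ hinge +0.126·(-11.1−10) = -2.6586
  SO₂ term: 0.0053·64.8^0.26·exp(0.059·92-2.6586) = 0.25
  Sd branch = 0.01025·Sd^0.27·e^(0.036·RH+0.049·T) = 0.8939 μm/a
  sum: 0.25 + 0.8939 → r_corr = 1.144 μm/a
Convert to mass loss: 1.144 μm/a × 8.96 g/cm³ = 10.25 g·m⁻²·a⁻¹

r_corr = 10.3 g·m⁻²·a⁻¹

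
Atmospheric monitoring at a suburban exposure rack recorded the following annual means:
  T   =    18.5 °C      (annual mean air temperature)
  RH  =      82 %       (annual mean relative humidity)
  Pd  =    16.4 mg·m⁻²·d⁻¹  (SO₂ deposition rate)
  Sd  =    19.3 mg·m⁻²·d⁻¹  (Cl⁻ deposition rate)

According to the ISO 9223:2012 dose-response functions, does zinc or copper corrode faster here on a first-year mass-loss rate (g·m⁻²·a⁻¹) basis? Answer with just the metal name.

zinc: temperature factor f = -0.071·(8.5) = -0.6035
  SO₂ term: 0.0129·16.4^0.44·exp(0.046·82-0.6035) = 1.05
  Cl⁻ term: 0.0175·19.3^0.57·exp(0.008·82+0.085·18.5) = 0.8783
  sum: 1.05 + 0.8783 → r_corr = 1.928 μm/a
  mass loss = 1.928 μm/a × 7.14 g/cm³ = 13.77 g·m⁻²·a⁻¹
copper: T>10 °C ⇒ hinge -0.080·(18.5−10) = -0.6800
  Pd branch = 0.0053·Pd^0.26·e^(0.059·RH+f) = 0.7013 μm/a
  Cl⁻ term: 0.01025·19.3^0.27·exp(0.036·82+0.049·18.5) = 1.08
  r_corr = 0.7013 + 1.08 = 1.782 μm/a
  mass loss = 1.782 μm/a × 8.96 g/cm³ = 15.96 g·m⁻²·a⁻¹
Ordering by g·m⁻²·a⁻¹: copper (16) > zinc (13.8)

copper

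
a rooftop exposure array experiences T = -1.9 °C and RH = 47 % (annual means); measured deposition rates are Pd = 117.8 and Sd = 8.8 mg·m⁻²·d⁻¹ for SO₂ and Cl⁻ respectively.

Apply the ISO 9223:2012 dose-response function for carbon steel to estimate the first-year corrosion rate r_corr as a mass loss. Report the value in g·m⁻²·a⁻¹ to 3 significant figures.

r_corr = 84.7 g·m⁻²·a⁻¹

carbon steel: f(T) = +0.150·(T−10) [T≤10 °C] = -1.7850
  Pd branch = 1.77·Pd^0.52·e^(0.02·RH+f) = 9.078 μm/a
  Cl⁻ term: 0.102·8.8^0.62·exp(0.033·47+0.04·-1.9) = 1.717
  r_corr = 9.078 + 1.717 = 10.79 μm/a
Convert to mass loss: 10.79 μm/a × 7.85 g/cm³ = 84.74 g·m⁻²·a⁻¹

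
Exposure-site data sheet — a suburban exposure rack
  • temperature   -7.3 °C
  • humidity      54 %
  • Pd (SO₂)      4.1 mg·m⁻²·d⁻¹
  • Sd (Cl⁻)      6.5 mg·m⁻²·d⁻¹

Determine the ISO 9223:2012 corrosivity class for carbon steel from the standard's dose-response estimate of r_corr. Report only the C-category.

C2

carbon steel: temperature factor f = +0.150·(-17.3) = -2.5950
  Pd branch = 1.77·Pd^0.52·e^(0.02·RH+f) = 0.8103 μm/a
  Sd branch = 0.102·Sd^0.62·e^(0.033·RH+0.04·T) = 1.444 μm/a
  r_corr = 0.8103 + 1.444 = 2.255 μm/a
2.25 μm/a falls in (1.3, 25] for carbon steel → category C2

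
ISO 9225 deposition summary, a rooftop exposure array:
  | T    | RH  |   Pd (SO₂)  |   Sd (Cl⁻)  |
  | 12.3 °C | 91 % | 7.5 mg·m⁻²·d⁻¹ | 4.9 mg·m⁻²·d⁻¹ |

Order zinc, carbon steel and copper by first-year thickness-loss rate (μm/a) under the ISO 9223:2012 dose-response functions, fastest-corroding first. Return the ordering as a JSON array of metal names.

zinc: temperature factor f = -0.071·(2.3) = -0.1633
  SO₂ term: 0.0129·7.5^0.44·exp(0.046·91-0.1633) = 1.748
  Sd branch = 0.0175·Sd^0.57·e^(0.008·RH+0.085·T) = 0.2551 μm/a
  sum: 1.748 + 0.2551 → r_corr = 2.004 μm/a
carbon steel: f(T) = -0.054·(T−10) [T>10 °C] = -0.1242
  Pd branch = 1.77·Pd^0.52·e^(0.02·RH+f) = 27.51 μm/a
  Cl⁻ term: 0.102·4.9^0.62·exp(0.033·91+0.04·12.3) = 9.003
  r_corr = 27.51 + 9.003 = 36.51 μm/a
copper: T>10 °C ⇒ hinge -0.080·(12.3−10) = -0.1840
  Pd branch = 0.0053·Pd^0.26·e^(0.059·RH+f) = 1.598 μm/a
  Cl⁻ term: 0.01025·4.9^0.27·exp(0.036·91+0.049·12.3) = 0.7613
  r_corr = 1.598 + 0.7613 = 2.359 μm/a
Ordering by μm/a: carbon steel (36.5) > copper (2.36) > zinc (2)

["carbon steel", "copper", "zinc"]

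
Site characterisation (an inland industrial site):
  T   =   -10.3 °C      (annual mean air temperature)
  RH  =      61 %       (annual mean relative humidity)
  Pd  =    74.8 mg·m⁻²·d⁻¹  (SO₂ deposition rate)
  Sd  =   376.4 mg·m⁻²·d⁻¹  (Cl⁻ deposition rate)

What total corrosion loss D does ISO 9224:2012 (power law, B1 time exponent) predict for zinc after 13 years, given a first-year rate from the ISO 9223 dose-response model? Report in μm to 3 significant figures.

zinc: f(T) = +0.038·(T−10) [T≤10 °C] = -0.7714
  sulphur-dioxide contribution → 0.6588 μm/a
  chloride contribution → 0.349 μm/a
  ⇒ r_corr(zinc) = 1.008 μm/a
ISO 9224: D(t) = r_corr · t^b with b = 0.813 (zinc, B1)
  D(13) = 1.008 × 13^0.813 = 1.008 × 8.047 = 8.11 μm

D(13) = 8.11 μm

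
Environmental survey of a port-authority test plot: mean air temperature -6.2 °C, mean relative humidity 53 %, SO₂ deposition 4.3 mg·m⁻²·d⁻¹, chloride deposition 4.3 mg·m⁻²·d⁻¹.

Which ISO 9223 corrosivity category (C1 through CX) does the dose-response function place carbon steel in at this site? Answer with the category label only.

C2

carbon steel: T≤10 °C ⇒ hinge +0.150·(-6.2−10) = -2.4300
  Pd branch = 1.77·Pd^0.52·e^(0.02·RH+f) = 0.9603 μm/a
  Sd branch = 0.102·Sd^0.62·e^(0.033·RH+0.04·T) = 1.13 μm/a
  sum: 0.9603 + 1.13 → r_corr = 2.091 μm/a
2.09 μm/a falls in (1.3, 25] for carbon steel → category C2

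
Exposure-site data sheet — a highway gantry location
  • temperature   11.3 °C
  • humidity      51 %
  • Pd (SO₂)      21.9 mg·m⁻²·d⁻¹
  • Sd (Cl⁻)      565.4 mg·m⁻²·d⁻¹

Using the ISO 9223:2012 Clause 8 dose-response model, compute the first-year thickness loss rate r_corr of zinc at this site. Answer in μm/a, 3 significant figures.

r_corr = 3.03 μm/a

zinc: temperature factor f = -0.071·(1.3) = -0.0923
  sulphur-dioxide contribution → 0.4777 μm/a
  chloride contribution → 2.548 μm/a
  ⇒ r_corr(zinc) = 3.026 μm/a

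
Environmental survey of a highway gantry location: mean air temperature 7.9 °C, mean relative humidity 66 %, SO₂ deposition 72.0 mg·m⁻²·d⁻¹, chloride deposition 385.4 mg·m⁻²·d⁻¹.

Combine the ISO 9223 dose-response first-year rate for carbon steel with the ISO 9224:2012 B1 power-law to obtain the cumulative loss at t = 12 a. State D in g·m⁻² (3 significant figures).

carbon steel: T≤10 °C ⇒ hinge +0.150·(7.9−10) = -0.3150
  sulphur-dioxide contribution → 44.69 μm/a
  chloride contribution → 49.54 μm/a
  total first-year rate 94.24 μm/a
Power-law: D(12) = r_corr · 12^0.523
  D(12) = 94.24 × 12^0.523 = 94.24 × 3.668 = 345.7 μm
  Mass loss = 345.7 μm × 7.85 g/cm³ = 2713 g·m⁻²

D(12) = 2.71e+03 g·m⁻²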